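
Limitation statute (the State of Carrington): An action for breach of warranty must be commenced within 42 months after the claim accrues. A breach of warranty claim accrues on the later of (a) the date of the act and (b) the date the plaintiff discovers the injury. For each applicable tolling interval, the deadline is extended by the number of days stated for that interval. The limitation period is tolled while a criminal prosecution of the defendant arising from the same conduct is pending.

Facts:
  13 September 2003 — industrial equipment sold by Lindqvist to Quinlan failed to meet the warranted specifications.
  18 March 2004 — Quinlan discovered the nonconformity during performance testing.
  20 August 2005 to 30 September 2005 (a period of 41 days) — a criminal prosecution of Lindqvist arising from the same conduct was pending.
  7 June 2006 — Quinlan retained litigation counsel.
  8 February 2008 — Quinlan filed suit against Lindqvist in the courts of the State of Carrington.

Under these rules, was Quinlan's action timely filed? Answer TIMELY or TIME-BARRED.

Because discovery on 18 March 2004 post-dates the 13 September 2003 act, accrual under the later-of rule falls on 18 March 2004.
The untolled deadline — 42 months after 18 March 2004 — is 18 September 2007.
The period was tolled for 41 days by the pending criminal prosecution (20 August 2005 to 30 September 2005), pushing the deadline to 29 October 2007.
The other events in the timeline have no effect on the limitation period under the stated rules.
Quinlan filed on 8 February 2008, after the 29 October 2007 deadline, so the action is time-barred.

TIME-BARRED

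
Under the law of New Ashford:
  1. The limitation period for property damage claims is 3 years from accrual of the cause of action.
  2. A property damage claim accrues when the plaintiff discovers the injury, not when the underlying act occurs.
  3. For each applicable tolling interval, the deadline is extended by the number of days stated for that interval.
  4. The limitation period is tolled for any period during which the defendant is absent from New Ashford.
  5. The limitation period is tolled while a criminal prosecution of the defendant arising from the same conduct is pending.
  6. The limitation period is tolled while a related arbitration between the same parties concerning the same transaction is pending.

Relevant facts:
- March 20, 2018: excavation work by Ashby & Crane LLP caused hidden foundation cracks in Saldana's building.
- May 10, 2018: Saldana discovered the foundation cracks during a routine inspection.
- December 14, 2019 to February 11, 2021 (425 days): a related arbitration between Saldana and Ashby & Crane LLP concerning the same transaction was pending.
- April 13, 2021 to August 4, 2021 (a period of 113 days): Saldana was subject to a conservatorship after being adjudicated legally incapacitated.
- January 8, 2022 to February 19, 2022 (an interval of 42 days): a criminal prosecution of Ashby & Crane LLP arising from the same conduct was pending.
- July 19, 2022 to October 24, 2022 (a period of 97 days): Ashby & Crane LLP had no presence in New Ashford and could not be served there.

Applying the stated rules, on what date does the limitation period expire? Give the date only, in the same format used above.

November 25, 2022

Accrual is tied to discovery, so the period began on May 10, 2018 rather than on March 20, 2018 when the act occurred.
Adding the 3 years base period to May 10, 2018 gives a deadline of May 10, 2021, before any tolling.
The pending related arbitration from December 14, 2019 to February 11, 2021 tolled the period for 425 days, extending the deadline to July 9, 2022.
The period was tolled for 42 days by the pending criminal prosecution (January 8, 2022 to February 19, 2022), pushing the deadline to August 20, 2022.
The period was tolled for 97 days by the defendant's absence from the jurisdiction (July 19, 2022 to October 24, 2022), pushing the deadline to November 25, 2022.
No stated provision tolls the period for the plaintiff's incapacity, so the interval from April 13, 2021 to August 4, 2021 has no effect on the deadline.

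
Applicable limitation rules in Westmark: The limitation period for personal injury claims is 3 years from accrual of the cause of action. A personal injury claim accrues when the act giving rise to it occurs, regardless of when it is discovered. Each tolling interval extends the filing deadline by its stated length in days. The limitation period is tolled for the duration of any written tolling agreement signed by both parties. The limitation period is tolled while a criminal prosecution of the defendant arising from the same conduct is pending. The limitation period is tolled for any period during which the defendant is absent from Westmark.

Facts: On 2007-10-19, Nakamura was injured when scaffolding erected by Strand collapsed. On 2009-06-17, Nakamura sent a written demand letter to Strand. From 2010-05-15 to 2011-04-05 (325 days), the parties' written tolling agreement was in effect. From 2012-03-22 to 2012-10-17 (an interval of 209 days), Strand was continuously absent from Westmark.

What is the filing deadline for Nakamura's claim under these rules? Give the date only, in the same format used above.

The claim accrued on 2007-10-19, when the wrongful act occurred.
3 years from 2007-10-19 is 2010-10-19.
Because the written tolling agreement ran from 2010-05-15 to 2011-04-05, the deadline is extended by 325 days to 2011-09-09.
The defendant's absence from the jurisdiction starting 2012-03-22 came too late — the period had run on 2011-09-09 — and so does not extend the deadline.
Nothing else in the chronology tolls or restarts the period.

2011-09-09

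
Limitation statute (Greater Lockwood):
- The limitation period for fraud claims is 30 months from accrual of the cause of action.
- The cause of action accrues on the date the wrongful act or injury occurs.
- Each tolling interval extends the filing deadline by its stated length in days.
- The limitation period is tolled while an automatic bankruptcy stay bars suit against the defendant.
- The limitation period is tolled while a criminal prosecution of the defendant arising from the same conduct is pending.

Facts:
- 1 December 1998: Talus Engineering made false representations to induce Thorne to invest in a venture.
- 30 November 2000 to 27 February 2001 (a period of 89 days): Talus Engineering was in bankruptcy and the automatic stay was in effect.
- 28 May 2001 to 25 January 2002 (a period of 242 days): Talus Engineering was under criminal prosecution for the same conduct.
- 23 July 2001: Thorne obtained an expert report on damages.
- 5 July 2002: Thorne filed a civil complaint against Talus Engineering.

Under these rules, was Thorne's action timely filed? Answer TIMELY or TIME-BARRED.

The cause of action accrued on 1 December 1998, the date of the act.
The untolled deadline — 30 months after 1 December 1998 — is 1 June 2001.
The automatic bankruptcy stay from 30 November 2000 to 27 February 2001 tolled the period for 89 days, extending the deadline to 29 August 2001.
The pending criminal prosecution from 28 May 2001 to 25 January 2002 tolled the period for 242 days, extending the deadline to 28 April 2002.
None of the other events listed affects the running of the period under the stated rules.
The 5 July 2002 filing falls after the 28 April 2002 deadline; the claim is time-barred.

TIME-BARRED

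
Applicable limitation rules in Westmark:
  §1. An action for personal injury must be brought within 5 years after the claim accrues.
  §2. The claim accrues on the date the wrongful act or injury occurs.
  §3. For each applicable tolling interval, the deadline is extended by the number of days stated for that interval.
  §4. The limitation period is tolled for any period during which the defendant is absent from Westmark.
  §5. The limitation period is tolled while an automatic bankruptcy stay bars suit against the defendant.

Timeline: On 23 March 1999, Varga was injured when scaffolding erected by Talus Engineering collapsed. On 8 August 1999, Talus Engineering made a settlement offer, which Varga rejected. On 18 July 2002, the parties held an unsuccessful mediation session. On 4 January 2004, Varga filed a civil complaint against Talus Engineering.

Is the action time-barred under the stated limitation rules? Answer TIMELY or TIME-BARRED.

The claim accrued on 23 March 1999, the date of the act.
The untolled deadline — 5 years after 23 March 1999 — is 23 March 2004.
The other events in the timeline have no effect on the limitation period under the stated rules.
Filing on 4 January 2004 beat the 23 March 2004 deadline — the action is timely.

TIMELY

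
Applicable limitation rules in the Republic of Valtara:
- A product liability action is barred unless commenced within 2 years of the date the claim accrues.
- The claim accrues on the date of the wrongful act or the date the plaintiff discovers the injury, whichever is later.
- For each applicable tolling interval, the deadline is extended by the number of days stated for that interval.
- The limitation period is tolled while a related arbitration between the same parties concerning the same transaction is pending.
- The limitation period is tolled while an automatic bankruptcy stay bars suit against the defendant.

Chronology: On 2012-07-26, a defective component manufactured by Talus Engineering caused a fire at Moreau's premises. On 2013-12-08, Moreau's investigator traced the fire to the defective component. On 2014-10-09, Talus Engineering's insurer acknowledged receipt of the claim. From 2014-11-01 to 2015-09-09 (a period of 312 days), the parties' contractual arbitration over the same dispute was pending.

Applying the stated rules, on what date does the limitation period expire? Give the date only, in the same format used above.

2016-10-15

Taking the later of the act (2012-07-26) and discovery (2013-12-08), the claim accrued on 2013-12-08.
Adding the 2 years base period to 2013-12-08 gives a deadline of 2015-12-08, before any tolling.
The period was tolled for 312 days by the pending related arbitration (2014-11-01 to 2015-09-09), pushing the deadline to 2016-10-15.
Nothing else in the chronology tolls or restarts the period.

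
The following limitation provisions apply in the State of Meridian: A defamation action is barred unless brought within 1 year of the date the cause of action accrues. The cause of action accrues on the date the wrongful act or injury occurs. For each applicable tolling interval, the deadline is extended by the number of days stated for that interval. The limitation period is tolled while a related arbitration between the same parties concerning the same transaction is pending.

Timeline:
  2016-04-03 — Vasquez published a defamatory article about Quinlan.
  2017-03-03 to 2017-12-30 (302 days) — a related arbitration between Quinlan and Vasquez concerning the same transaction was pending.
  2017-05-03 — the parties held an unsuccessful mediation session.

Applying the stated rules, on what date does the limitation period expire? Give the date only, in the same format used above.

The claim accrued on 2016-04-03, when the wrongful act occurred.
The untolled deadline — 1 year after 2016-04-03 — is 2017-04-03.
The period was tolled for 302 days by the pending related arbitration (2017-03-03 to 2017-12-30), pushing the deadline to 2018-01-30.
None of the other events listed affects the running of the period under the stated rules.

2018-01-30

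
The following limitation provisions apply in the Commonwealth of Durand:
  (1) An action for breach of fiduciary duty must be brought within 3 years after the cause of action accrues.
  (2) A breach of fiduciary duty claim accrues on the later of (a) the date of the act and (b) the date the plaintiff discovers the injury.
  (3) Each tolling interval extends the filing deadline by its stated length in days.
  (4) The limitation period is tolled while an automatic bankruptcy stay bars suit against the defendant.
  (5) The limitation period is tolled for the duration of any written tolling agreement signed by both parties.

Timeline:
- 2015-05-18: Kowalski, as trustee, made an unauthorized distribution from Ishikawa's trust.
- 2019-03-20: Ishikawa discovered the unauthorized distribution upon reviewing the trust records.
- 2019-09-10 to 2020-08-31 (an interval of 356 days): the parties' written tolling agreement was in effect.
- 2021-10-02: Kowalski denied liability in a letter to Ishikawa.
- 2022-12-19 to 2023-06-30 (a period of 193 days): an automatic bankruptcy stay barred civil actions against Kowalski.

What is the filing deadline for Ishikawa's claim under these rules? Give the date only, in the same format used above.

2023-09-20

The claim accrued on 2019-03-20 — the later of the 2015-05-18 act and the 2019-03-20 discovery.
The untolled deadline — 3 years after 2019-03-20 — is 2022-03-20.
Because the written tolling agreement ran from 2019-09-10 to 2020-08-31, the deadline is extended by 356 days to 2023-03-11.
The automatic bankruptcy stay from 2022-12-19 to 2023-06-30 tolled the period for 193 days, extending the deadline to 2023-09-20.
Nothing else in the chronology tolls or restarts the period.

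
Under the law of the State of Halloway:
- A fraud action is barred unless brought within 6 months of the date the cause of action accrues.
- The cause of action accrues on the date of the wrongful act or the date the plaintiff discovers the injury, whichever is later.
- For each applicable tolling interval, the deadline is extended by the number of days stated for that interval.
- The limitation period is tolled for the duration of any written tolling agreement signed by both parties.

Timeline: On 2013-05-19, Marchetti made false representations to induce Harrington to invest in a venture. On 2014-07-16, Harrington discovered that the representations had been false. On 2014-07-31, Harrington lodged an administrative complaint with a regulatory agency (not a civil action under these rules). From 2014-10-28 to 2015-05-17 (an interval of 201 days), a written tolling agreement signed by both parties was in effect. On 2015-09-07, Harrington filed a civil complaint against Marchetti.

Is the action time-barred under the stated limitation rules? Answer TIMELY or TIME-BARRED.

TIME-BARRED

Taking the later of the act (2013-05-19) and discovery (2014-07-16), the claim accrued on 2014-07-16.
6 months from 2014-07-16 is 2015-01-16.
Because the written tolling agreement ran from 2014-10-28 to 2015-05-17, the deadline is extended by 201 days to 2015-08-05.
The other events in the timeline have no effect on the limitation period under the stated rules.
Harrington filed on 2015-09-07, after the 2015-08-05 deadline, so the action is time-barred.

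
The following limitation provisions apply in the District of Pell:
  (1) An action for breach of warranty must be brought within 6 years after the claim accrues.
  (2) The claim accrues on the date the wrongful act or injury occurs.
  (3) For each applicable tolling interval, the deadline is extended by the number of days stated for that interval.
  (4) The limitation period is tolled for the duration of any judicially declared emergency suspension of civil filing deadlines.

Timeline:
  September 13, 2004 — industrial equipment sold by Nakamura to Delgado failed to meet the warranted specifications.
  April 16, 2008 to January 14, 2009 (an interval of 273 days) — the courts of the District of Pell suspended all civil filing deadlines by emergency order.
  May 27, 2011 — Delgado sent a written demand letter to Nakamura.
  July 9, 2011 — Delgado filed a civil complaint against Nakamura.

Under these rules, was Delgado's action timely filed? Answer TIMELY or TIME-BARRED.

TIME-BARRED

The claim accrued on September 13, 2004, when the wrongful act occurred.
6 years from September 13, 2004 is September 13, 2010.
Because the emergency suspension of filing deadlines ran from April 16, 2008 to January 14, 2009, the deadline is extended by 273 days to June 13, 2011.
Nothing else in the chronology tolls or restarts the period.
Filing on July 9, 2011 missed the June 13, 2011 deadline — the action is time-barred.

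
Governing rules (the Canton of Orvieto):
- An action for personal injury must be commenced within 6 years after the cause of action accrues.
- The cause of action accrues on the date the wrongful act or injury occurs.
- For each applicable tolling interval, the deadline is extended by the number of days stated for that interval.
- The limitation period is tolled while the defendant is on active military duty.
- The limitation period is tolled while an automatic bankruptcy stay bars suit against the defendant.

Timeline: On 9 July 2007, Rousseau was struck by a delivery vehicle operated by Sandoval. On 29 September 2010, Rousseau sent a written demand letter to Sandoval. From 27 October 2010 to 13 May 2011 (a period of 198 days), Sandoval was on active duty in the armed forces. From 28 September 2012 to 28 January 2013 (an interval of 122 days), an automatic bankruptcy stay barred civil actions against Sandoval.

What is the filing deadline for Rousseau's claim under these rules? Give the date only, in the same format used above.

The limitation period began to run on 9 July 2007.
The untolled deadline — 6 years after 9 July 2007 — is 9 July 2013.
Because the defendant's active military service ran from 27 October 2010 to 13 May 2011, the deadline is extended by 198 days to 23 January 2014.
Because the automatic bankruptcy stay ran from 28 September 2012 to 28 January 2013, the deadline is extended by 122 days to 25 May 2014.
The other events in the timeline have no effect on the limitation period under the stated rules.

25 May 2014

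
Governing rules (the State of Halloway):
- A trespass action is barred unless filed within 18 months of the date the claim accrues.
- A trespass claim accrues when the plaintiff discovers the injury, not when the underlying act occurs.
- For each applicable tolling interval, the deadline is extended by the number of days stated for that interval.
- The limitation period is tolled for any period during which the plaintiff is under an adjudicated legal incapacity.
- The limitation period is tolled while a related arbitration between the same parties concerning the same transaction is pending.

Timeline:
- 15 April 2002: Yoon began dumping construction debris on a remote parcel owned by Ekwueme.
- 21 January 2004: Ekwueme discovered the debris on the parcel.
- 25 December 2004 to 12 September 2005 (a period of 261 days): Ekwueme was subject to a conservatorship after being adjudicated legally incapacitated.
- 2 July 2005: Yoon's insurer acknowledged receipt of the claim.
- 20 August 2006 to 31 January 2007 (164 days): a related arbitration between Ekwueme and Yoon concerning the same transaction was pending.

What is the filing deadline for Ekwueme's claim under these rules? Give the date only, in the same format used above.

Accrual is tied to discovery, so the period began on 21 January 2004 rather than on 15 April 2002 when the act occurred.
The untolled deadline — 18 months after 21 January 2004 — is 21 July 2005.
The plaintiff's legal incapacity from 25 December 2004 to 12 September 2005 tolled the period for 261 days, extending the deadline to 8 April 2006.
The pending related arbitration from 20 August 2006 to 31 January 2007 began after the period had already run on 8 April 2006, so it has no tolling effect.
None of the other events listed affects the running of the period under the stated rules.

8 April 2006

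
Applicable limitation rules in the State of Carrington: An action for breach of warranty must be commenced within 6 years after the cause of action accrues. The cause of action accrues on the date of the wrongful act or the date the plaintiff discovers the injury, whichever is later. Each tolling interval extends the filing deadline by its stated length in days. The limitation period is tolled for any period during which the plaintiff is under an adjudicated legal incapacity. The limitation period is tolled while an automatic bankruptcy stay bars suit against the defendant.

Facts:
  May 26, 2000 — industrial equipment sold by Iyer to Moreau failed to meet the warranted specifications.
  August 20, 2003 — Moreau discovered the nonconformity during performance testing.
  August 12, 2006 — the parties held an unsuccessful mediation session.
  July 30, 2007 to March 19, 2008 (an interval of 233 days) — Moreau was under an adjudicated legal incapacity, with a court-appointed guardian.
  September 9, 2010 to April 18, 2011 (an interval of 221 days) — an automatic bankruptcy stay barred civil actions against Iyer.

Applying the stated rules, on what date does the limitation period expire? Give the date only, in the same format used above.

Because discovery on August 20, 2003 post-dates the May 26, 2000 act, accrual under the later-of rule falls on August 20, 2003.
The untolled deadline — 6 years after August 20, 2003 — is August 20, 2009.
The period was tolled for 233 days by the plaintiff's legal incapacity (July 30, 2007 to March 19, 2008), pushing the deadline to April 10, 2010.
The automatic bankruptcy stay starting September 9, 2010 came too late — the period had run on April 10, 2010 — and so does not extend the deadline.
Nothing else in the chronology tolls or restarts the period.

April 10, 2010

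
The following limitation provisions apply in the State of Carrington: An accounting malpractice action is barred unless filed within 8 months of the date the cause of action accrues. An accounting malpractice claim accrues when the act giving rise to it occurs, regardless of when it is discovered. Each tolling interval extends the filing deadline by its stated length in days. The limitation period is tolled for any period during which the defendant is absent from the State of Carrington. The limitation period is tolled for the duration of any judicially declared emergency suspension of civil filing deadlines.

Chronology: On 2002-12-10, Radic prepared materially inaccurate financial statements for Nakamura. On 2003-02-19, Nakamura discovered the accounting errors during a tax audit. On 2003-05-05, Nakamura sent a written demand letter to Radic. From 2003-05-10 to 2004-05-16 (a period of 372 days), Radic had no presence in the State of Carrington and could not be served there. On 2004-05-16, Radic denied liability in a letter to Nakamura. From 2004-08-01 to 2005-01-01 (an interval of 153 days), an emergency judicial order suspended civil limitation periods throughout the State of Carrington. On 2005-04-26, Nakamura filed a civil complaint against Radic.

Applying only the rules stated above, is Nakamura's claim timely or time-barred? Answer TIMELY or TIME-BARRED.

TIME-BARRED

The claim accrued on 2002-12-10, when the wrongful act occurred; under the stated occurrence rule the 2003-02-19 discovery does not delay accrual.
Adding the 8 months base period to 2002-12-10 gives a deadline of 2003-08-10, before any tolling.
The period was tolled for 372 days by the defendant's absence from the jurisdiction (2003-05-10 to 2004-05-16), pushing the deadline to 2004-08-16.
The period was tolled for 153 days by the emergency suspension of filing deadlines (2004-08-01 to 2005-01-01), pushing the deadline to 2005-01-16.
None of the other events listed affects the running of the period under the stated rules.
Filing on 2005-04-26 missed the 2005-01-16 deadline — the action is time-barred.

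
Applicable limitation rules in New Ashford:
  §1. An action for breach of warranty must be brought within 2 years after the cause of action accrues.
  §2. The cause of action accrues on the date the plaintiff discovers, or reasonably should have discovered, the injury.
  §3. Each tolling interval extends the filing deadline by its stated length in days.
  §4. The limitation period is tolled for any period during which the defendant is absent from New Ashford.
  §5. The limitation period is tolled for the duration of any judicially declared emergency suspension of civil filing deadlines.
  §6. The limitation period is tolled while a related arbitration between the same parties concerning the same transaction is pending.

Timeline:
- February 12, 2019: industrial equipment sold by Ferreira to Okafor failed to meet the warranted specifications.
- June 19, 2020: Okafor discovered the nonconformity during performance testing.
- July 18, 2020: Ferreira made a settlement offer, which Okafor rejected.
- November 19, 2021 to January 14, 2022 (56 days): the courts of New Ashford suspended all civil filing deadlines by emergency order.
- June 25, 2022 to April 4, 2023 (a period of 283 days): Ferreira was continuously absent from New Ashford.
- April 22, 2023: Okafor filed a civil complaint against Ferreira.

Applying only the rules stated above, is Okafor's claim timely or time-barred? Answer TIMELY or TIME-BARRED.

TIMELY

Accrual is tied to discovery, so the period began on June 19, 2020 rather than on February 12, 2019 when the act occurred.
The untolled deadline — 2 years after June 19, 2020 — is June 19, 2022.
The period was tolled for 56 days by the emergency suspension of filing deadlines (November 19, 2021 to January 14, 2022), pushing the deadline to August 14, 2022.
The defendant's absence from the jurisdiction from June 25, 2022 to April 4, 2023 tolled the period for 283 days, extending the deadline to May 24, 2023.
None of the other events listed affects the running of the period under the stated rules.
The April 22, 2023 filing precedes the May 24, 2023 deadline; the claim is timely.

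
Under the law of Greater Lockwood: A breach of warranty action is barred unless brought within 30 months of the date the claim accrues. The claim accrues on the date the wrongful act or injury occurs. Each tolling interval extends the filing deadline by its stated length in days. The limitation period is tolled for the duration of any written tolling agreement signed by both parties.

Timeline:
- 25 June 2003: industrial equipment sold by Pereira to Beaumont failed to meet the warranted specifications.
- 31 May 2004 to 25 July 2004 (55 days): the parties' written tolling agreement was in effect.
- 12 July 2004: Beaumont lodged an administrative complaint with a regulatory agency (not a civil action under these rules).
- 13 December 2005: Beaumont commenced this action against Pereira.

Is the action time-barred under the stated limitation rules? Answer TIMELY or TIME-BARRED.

The claim accrued on 25 June 2003, the date of the act.
30 months from 25 June 2003 is 25 December 2005.
The written tolling agreement from 31 May 2004 to 25 July 2004 tolled the period for 55 days, extending the deadline to 18 February 2006.
Nothing else in the chronology tolls or restarts the period.
The 13 December 2005 filing precedes the 18 February 2006 deadline; the claim is timely.

TIMELY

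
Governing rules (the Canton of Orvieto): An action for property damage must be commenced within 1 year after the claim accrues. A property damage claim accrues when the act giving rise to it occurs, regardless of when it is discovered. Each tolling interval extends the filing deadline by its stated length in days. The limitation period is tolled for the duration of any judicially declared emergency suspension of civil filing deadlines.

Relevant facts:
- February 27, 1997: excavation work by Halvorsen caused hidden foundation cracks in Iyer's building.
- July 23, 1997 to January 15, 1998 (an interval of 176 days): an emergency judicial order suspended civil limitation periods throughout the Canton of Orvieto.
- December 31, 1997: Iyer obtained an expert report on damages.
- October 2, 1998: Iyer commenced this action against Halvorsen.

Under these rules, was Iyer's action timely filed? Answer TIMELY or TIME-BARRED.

The claim accrued on February 27, 1997, when the wrongful act occurred.
Adding the 1 year base period to February 27, 1997 gives a deadline of February 27, 1998, before any tolling.
The period was tolled for 176 days by the emergency suspension of filing deadlines (July 23, 1997 to January 15, 1998), pushing the deadline to August 22, 1998.
Nothing else in the chronology tolls or restarts the period.
The October 2, 1998 filing falls after the August 22, 1998 deadline; the claim is time-barred.

TIME-BARRED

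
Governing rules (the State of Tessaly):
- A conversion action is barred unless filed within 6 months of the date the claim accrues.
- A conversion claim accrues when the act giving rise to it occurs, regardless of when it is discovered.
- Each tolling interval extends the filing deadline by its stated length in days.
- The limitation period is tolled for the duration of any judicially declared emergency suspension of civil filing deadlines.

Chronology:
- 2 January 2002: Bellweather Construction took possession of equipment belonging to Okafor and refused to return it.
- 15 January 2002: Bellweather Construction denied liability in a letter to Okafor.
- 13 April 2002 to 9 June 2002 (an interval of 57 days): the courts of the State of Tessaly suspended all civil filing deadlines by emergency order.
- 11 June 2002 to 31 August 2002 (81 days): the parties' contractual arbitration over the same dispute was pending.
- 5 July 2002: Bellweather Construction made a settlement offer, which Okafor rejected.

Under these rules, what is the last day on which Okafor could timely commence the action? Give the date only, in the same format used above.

28 August 2002

The claim accrued on 2 January 2002, the date of the act.
6 months from 2 January 2002 is 2 July 2002.
The period was tolled for 57 days by the emergency suspension of filing deadlines (13 April 2002 to 9 June 2002), pushing the deadline to 28 August 2002.
The pending related arbitration from 11 June 2002 to 31 August 2002 does not toll the period, because no stated rule makes a pending arbitration a tolling event.
None of the other events listed affects the running of the period under the stated rules.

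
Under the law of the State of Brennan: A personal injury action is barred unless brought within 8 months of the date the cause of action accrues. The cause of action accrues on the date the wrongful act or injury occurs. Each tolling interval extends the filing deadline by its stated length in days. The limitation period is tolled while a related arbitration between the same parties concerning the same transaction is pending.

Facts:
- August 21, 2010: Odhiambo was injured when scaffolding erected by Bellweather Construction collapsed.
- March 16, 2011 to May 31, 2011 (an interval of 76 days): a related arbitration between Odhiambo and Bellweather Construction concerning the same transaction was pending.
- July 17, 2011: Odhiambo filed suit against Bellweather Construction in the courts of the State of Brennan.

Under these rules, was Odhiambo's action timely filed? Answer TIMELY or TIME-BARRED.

The limitation period began to run on August 21, 2010.
8 months from August 21, 2010 is April 21, 2011.
The period was tolled for 76 days by the pending related arbitration (March 16, 2011 to May 31, 2011), pushing the deadline to July 6, 2011.
Odhiambo filed on July 17, 2011, after the July 6, 2011 deadline, so the action is time-barred.

TIME-BARRED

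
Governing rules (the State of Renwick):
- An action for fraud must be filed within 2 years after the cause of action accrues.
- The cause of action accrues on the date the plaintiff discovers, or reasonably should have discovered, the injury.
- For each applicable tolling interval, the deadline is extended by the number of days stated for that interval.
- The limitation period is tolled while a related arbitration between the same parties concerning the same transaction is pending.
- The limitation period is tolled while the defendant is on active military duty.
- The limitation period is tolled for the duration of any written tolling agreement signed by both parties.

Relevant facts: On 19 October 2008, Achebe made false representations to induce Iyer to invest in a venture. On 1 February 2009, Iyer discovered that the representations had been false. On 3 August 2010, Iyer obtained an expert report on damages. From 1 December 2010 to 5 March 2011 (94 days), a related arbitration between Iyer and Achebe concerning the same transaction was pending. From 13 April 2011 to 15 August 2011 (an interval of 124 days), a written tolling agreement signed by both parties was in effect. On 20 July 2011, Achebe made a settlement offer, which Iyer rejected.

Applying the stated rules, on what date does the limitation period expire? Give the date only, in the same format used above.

7 September 2011

Under the discovery rule, the claim accrued on 1 February 2009, when Iyer discovered the injury — not on the 19 October 2008 date of the underlying act.
The untolled deadline — 2 years after 1 February 2009 — is 1 February 2011.
Because the pending related arbitration ran from 1 December 2010 to 5 March 2011, the deadline is extended by 94 days to 6 May 2011.
The period was tolled for 124 days by the written tolling agreement (13 April 2011 to 15 August 2011), pushing the deadline to 7 September 2011.
The other events in the timeline have no effect on the limitation period under the stated rules.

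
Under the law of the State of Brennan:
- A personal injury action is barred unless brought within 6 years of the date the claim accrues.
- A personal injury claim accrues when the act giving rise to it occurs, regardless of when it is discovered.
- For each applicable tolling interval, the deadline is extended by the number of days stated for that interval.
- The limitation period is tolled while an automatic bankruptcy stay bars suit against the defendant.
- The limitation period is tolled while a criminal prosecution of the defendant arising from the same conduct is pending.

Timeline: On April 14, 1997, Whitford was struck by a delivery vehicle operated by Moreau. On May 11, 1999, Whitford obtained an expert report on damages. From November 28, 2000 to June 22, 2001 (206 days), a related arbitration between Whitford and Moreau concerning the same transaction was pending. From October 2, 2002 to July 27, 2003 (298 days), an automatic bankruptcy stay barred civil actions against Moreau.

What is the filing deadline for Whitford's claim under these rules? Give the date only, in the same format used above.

The limitation period began to run on April 14, 1997.
6 years from April 14, 1997 is April 14, 2003.
The period was tolled for 298 days by the automatic bankruptcy stay (October 2, 2002 to July 27, 2003), pushing the deadline to February 6, 2004.
The pending related arbitration from November 28, 2000 to June 22, 2001 does not toll the period, because no stated rule makes a pending arbitration a tolling event.
The other events in the timeline have no effect on the limitation period under the stated rules.

February 6, 2004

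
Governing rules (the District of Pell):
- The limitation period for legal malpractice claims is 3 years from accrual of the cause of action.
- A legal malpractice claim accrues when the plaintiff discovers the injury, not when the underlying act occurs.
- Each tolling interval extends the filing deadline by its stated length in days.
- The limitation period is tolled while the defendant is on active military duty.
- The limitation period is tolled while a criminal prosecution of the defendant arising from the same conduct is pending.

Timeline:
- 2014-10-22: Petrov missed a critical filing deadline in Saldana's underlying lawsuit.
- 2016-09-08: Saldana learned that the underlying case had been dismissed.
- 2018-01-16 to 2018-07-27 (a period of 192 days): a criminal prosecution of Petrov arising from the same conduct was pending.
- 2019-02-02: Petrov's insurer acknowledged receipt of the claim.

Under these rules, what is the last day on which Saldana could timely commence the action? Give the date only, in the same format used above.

2020-03-18

Accrual is tied to discovery, so the period began on 2016-09-08 rather than on 2014-10-22 when the act occurred.
Adding the 3 years base period to 2016-09-08 gives a deadline of 2019-09-08, before any tolling.
The period was tolled for 192 days by the pending criminal prosecution (2018-01-16 to 2018-07-27), pushing the deadline to 2020-03-18.
Nothing else in the chronology tolls or restarts the period.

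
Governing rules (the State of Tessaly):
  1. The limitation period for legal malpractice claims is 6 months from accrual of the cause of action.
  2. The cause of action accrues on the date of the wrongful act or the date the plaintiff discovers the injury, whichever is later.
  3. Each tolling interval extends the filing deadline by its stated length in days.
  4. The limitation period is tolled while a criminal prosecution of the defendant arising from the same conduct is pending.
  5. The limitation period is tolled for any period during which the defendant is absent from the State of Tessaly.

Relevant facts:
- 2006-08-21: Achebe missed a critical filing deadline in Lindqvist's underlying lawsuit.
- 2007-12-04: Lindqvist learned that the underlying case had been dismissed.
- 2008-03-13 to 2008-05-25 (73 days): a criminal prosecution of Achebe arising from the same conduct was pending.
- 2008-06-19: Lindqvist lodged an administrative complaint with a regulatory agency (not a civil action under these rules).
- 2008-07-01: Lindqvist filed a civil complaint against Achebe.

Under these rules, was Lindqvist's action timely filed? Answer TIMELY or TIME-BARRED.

TIMELY

Because discovery on 2007-12-04 post-dates the 2006-08-21 act, accrual under the later-of rule falls on 2007-12-04.
Adding the 6 months base period to 2007-12-04 gives a deadline of 2008-06-04, before any tolling.
Because the pending criminal prosecution ran from 2008-03-13 to 2008-05-25, the deadline is extended by 73 days to 2008-08-16.
Nothing else in the chronology tolls or restarts the period.
The 2008-07-01 filing precedes the 2008-08-16 deadline; the claim is timely.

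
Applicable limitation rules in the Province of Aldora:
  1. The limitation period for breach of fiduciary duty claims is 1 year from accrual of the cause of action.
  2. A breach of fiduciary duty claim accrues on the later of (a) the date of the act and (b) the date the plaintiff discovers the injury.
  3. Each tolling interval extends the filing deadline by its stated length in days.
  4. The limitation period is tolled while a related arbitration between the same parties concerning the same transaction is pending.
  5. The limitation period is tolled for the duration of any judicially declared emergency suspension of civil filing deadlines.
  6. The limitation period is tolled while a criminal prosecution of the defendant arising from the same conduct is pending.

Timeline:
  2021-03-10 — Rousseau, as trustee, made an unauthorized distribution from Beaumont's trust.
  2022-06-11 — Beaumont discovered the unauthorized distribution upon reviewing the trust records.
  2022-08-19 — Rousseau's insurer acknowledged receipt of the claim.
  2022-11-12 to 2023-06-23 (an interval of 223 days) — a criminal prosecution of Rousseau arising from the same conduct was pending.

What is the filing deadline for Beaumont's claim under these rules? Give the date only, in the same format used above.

The claim accrued on 2022-06-11 — the later of the 2021-03-10 act and the 2022-06-11 discovery.
1 year from 2022-06-11 is 2023-06-11.
The pending criminal prosecution from 2022-11-12 to 2023-06-23 tolled the period for 223 days, extending the deadline to 2024-01-20.
None of the other events listed affects the running of the period under the stated rules.

2024-01-20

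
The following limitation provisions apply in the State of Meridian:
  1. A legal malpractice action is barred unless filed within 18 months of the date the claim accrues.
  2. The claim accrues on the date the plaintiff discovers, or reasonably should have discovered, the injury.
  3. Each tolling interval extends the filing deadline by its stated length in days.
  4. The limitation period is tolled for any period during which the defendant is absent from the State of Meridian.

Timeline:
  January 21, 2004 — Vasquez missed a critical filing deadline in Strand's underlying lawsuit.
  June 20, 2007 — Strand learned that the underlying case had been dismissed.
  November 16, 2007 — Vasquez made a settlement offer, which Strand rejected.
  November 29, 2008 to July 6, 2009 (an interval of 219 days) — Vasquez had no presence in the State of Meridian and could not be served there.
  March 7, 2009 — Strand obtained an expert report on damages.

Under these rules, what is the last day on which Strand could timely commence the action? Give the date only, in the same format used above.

July 27, 2009

The claim did not accrue until Strand discovered the injury on June 20, 2007; the January 21, 2004 act date does not start the clock under the stated rule.
18 months from June 20, 2007 is December 20, 2008.
The defendant's absence from the jurisdiction from November 29, 2008 to July 6, 2009 tolled the period for 219 days, extending the deadline to July 27, 2009.
The other events in the timeline have no effect on the limitation period under the stated rules.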